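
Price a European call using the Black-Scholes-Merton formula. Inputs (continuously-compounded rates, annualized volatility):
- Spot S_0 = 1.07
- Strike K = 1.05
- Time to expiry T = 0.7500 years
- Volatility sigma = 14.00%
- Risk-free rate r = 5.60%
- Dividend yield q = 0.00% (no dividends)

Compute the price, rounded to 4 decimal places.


Answer: Price = 0.0880

Derivation:
d1 = (ln(S/K) + (r - q + 0.5*sigma^2) * T) / (sigma * sqrt(T)) = 0.56265658
d2 = d1 - sigma * sqrt(T) = 0.44141302
exp(-rT) = 0.95886978; exp(-qT) = 1.00000000
C = S_0 * exp(-qT) * N(d1) - K * exp(-rT) * N(d2)
N(d1) = 0.71316562; N(d2) = 0.67054299
C = 1.0700 * 1.00000000 * 0.71316562 - 1.0500 * 0.95886978 * 0.67054299 = 0.0880


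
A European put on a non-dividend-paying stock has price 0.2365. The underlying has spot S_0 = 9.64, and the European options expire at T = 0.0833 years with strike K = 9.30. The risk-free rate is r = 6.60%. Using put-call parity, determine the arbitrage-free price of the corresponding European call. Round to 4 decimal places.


Put-call parity: C - P = S_0 * exp(-qT) - K * exp(-rT).
S_0 * exp(-qT) = 9.6400 * 1.00000000 = 9.64000000
K * exp(-rT) = 9.3000 * 0.99451729 = 9.24901075
C = P + S*exp(-qT) - K*exp(-rT)
C = 0.2365 + 9.64000000 - 9.24901075 = 0.6275

Answer: Call price = 0.6275


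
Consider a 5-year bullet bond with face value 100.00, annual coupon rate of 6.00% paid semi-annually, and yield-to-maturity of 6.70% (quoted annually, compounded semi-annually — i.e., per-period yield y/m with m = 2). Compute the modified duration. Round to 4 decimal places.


Coupon per period c = face * coupon_rate / m = 3.000000
Periods per year m = 2; per-period yield y/m = 0.033500
Number of cashflows N = 10
Cashflows (t years, CF_t, discount factor 1/(1+y/m)^(m*t), PV):
  t = 0.5000: CF_t = 3.000000, DF = 0.967586, PV = 2.902758
  t = 1.0000: CF_t = 3.000000, DF = 0.936222, PV = 2.808667
  t = 1.5000: CF_t = 3.000000, DF = 0.905876, PV = 2.717627
  t = 2.0000: CF_t = 3.000000, DF = 0.876512, PV = 2.629537
  t = 2.5000: CF_t = 3.000000, DF = 0.848101, PV = 2.544303
  t = 3.0000: CF_t = 3.000000, DF = 0.820611, PV = 2.461832
  t = 3.5000: CF_t = 3.000000, DF = 0.794011, PV = 2.382034
  t = 4.0000: CF_t = 3.000000, DF = 0.768274, PV = 2.304822
  t = 4.5000: CF_t = 3.000000, DF = 0.743371, PV = 2.230113
  t = 5.0000: CF_t = 103.000000, DF = 0.719275, PV = 74.085363
Price P = sum_t PV_t = 97.067056
First compute Macaulay numerator sum_t t * PV_t:
  t * PV_t at t = 0.5000: 1.451379
  t * PV_t at t = 1.0000: 2.808667
  t * PV_t at t = 1.5000: 4.076440
  t * PV_t at t = 2.0000: 5.259075
  t * PV_t at t = 2.5000: 6.360758
  t * PV_t at t = 3.0000: 7.385495
  t * PV_t at t = 3.5000: 8.337118
  t * PV_t at t = 4.0000: 9.219288
  t * PV_t at t = 4.5000: 10.035510
  t * PV_t at t = 5.0000: 370.426817
Macaulay duration D = 425.360546 / 97.067056 = 4.382131
Modified duration = D / (1 + y/m) = 4.382131 / (1 + 0.033500) = 4.240088

Answer: Modified duration = 4.2401


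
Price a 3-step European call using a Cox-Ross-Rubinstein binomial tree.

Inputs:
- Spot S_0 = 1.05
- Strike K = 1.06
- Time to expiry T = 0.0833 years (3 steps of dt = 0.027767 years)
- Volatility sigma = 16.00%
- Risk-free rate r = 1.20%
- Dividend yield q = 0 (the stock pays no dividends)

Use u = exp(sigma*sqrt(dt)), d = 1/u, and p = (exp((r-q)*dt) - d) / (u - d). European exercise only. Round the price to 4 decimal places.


Answer: Price = V(0,0) = 0.0165

Derivation:
dt = T/N = 0.027767
u = exp(sigma*sqrt(dt)) = 1.027020; d = 1/u = 0.973691
p = (exp((r-q)*dt) - d) / (u - d) = 0.499584
Discount per step: exp(-r*dt) = 0.999667
Stock lattice S(k, i) with i counting down-moves:
  k=0: S(0,0) = 1.0500
  k=1: S(1,0) = 1.0784; S(1,1) = 1.0224
  k=2: S(2,0) = 1.1075; S(2,1) = 1.0500; S(2,2) = 0.9955
  k=3: S(3,0) = 1.1374; S(3,1) = 1.0784; S(3,2) = 1.0224; S(3,3) = 0.9693
Terminal payoffs V(N, i) = max(S_T - K, 0):
  V(3,0) = 0.077433; V(3,1) = 0.018371; V(3,2) = 0.000000; V(3,3) = 0.000000
Backward induction: V(k, i) = exp(-r*dt) * [p * V(k+1, i) + (1-p) * V(k+1, i+1)].
  V(2,0) = exp(-r*dt) * [p*0.077433 + (1-p)*0.018371] = 0.047862
  V(2,1) = exp(-r*dt) * [p*0.018371 + (1-p)*0.000000] = 0.009175
  V(2,2) = exp(-r*dt) * [p*0.000000 + (1-p)*0.000000] = 0.000000
  V(1,0) = exp(-r*dt) * [p*0.047862 + (1-p)*0.009175] = 0.028493
  V(1,1) = exp(-r*dt) * [p*0.009175 + (1-p)*0.000000] = 0.004582
  V(0,0) = exp(-r*dt) * [p*0.028493 + (1-p)*0.004582] = 0.016522


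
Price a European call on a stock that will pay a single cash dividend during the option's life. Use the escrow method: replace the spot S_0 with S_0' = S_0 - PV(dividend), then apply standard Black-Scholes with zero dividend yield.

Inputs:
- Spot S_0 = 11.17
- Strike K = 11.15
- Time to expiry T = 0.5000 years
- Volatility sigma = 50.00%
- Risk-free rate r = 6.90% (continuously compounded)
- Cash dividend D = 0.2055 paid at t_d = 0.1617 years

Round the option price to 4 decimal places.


Answer: Price = 1.6245

Derivation:
PV(D) = D * exp(-r * t_d) = 0.2055 * 0.98890471 = 0.20321992
S_0' = S_0 - PV(D) = 11.1700 - 0.20321992 = 10.96678008
d1 = (ln(S_0'/K) + (r + sigma^2/2)*T) / (sigma*sqrt(T)) = 0.22749382
d2 = d1 - sigma*sqrt(T) = -0.12605957
exp(-rT) = 0.96608834
N(d1) = 0.58998011; N(d2) = 0.44984239
C = S_0' * N(d1) - K * exp(-rT) * N(d2) = 10.96678008 * 0.58998011 - 11.1500 * 0.96608834 * 0.44984239 = 1.6245


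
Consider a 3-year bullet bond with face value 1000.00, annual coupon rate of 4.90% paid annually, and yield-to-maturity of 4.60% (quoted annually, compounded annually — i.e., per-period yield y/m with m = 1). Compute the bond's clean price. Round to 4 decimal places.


Answer: Price = 1008.2314

Derivation:
Coupon per period c = face * coupon_rate / m = 49.000000
Periods per year m = 1; per-period yield y/m = 0.046000
Number of cashflows N = 3
Cashflows (t years, CF_t, discount factor 1/(1+y/m)^(m*t), PV):
  t = 1.0000: CF_t = 49.000000, DF = 0.956023, PV = 46.845124
  t = 2.0000: CF_t = 49.000000, DF = 0.913980, PV = 44.785014
  t = 3.0000: CF_t = 1049.000000, DF = 0.873786, PV = 916.601228
Price P = sum_t PV_t = 1008.231366


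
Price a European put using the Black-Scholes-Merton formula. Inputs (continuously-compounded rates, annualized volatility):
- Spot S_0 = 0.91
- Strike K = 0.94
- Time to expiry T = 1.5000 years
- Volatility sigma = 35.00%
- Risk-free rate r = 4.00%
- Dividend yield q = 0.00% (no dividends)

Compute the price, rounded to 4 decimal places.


d1 = (ln(S/K) + (r - q + 0.5*sigma^2) * T) / (sigma * sqrt(T)) = 0.27863465
d2 = d1 - sigma * sqrt(T) = -0.15002606
exp(-rT) = 0.94176453; exp(-qT) = 1.00000000
P = K * exp(-rT) * N(-d2) - S_0 * exp(-qT) * N(-d1)
N(-d1) = 0.39026261; N(-d2) = 0.55962797
P = 0.9400 * 0.94176453 * 0.55962797 - 0.9100 * 1.00000000 * 0.39026261 = 0.1403

Answer: Price = 0.1403


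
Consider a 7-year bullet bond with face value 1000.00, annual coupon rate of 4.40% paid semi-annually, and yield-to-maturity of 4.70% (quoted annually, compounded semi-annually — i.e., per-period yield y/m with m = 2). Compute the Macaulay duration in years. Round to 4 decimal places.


Answer: Macaulay duration = 6.0903 years

Derivation:
Coupon per period c = face * coupon_rate / m = 22.000000
Periods per year m = 2; per-period yield y/m = 0.023500
Number of cashflows N = 14
Cashflows (t years, CF_t, discount factor 1/(1+y/m)^(m*t), PV):
  t = 0.5000: CF_t = 22.000000, DF = 0.977040, PV = 21.494871
  t = 1.0000: CF_t = 22.000000, DF = 0.954606, PV = 21.001339
  t = 1.5000: CF_t = 22.000000, DF = 0.932688, PV = 20.519139
  t = 2.0000: CF_t = 22.000000, DF = 0.911273, PV = 20.048011
  t = 2.5000: CF_t = 22.000000, DF = 0.890350, PV = 19.587700
  t = 3.0000: CF_t = 22.000000, DF = 0.869907, PV = 19.137958
  t = 3.5000: CF_t = 22.000000, DF = 0.849934, PV = 18.698542
  t = 4.0000: CF_t = 22.000000, DF = 0.830419, PV = 18.269216
  t = 4.5000: CF_t = 22.000000, DF = 0.811352, PV = 17.849747
  t = 5.0000: CF_t = 22.000000, DF = 0.792723, PV = 17.439909
  t = 5.5000: CF_t = 22.000000, DF = 0.774522, PV = 17.039481
  t = 6.0000: CF_t = 22.000000, DF = 0.756739, PV = 16.648247
  t = 6.5000: CF_t = 22.000000, DF = 0.739363, PV = 16.265996
  t = 7.0000: CF_t = 1022.000000, DF = 0.722387, PV = 738.279888
Price P = sum_t PV_t = 982.280045
Macaulay numerator sum_t t * PV_t:
  t * PV_t at t = 0.5000: 10.747435
  t * PV_t at t = 1.0000: 21.001339
  t * PV_t at t = 1.5000: 30.778709
  t * PV_t at t = 2.0000: 40.096022
  t * PV_t at t = 2.5000: 48.969250
  t * PV_t at t = 3.0000: 57.413874
  t * PV_t at t = 3.5000: 65.444898
  t * PV_t at t = 4.0000: 73.076863
  t * PV_t at t = 4.5000: 80.323860
  t * PV_t at t = 5.0000: 87.199544
  t * PV_t at t = 5.5000: 93.717146
  t * PV_t at t = 6.0000: 99.889483
  t * PV_t at t = 6.5000: 105.728976
  t * PV_t at t = 7.0000: 5167.959218
Macaulay duration D = (sum_t t * PV_t) / P = 5982.346619 / 982.280045 = 6.090266


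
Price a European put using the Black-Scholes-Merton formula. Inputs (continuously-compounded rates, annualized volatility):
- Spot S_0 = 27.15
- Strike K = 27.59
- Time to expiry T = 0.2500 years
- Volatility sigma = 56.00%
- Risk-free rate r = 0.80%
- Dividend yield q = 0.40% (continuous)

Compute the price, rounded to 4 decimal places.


d1 = (ln(S/K) + (r - q + 0.5*sigma^2) * T) / (sigma * sqrt(T)) = 0.08615592
d2 = d1 - sigma * sqrt(T) = -0.19384408
exp(-rT) = 0.99800200; exp(-qT) = 0.99900050
P = K * exp(-rT) * N(-d2) - S_0 * exp(-qT) * N(-d1)
N(-d1) = 0.46567123; N(-d2) = 0.57685101
P = 27.5900 * 0.99800200 * 0.57685101 - 27.1500 * 0.99900050 * 0.46567123 = 3.2532

Answer: Price = 3.2532


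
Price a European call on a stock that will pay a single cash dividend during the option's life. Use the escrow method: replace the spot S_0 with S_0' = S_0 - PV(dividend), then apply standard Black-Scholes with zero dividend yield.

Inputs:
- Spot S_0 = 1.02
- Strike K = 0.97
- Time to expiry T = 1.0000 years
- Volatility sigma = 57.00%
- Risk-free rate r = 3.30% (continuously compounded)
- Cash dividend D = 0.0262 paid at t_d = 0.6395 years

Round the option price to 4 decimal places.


PV(D) = D * exp(-r * t_d) = 0.0262 * 0.97911762 = 0.02565288
S_0' = S_0 - PV(D) = 1.0200 - 0.02565288 = 0.99434712
d1 = (ln(S_0'/K) + (r + sigma^2/2)*T) / (sigma*sqrt(T)) = 0.38638647
d2 = d1 - sigma*sqrt(T) = -0.18361353
exp(-rT) = 0.96753856
N(d1) = 0.65039477; N(d2) = 0.42715832
C = S_0' * N(d1) - K * exp(-rT) * N(d2) = 0.99434712 * 0.65039477 - 0.9700 * 0.96753856 * 0.42715832 = 0.2458

Answer: Price = 0.2458


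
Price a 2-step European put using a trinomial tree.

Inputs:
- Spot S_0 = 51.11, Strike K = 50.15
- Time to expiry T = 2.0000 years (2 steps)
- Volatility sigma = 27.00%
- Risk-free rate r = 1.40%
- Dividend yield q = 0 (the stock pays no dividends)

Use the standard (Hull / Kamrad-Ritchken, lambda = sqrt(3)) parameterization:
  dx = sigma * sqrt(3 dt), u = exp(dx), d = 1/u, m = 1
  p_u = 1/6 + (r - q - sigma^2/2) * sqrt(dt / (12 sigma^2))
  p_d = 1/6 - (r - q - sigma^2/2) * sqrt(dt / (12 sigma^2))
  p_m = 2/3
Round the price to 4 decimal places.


dt = T/N = 1.000000; dx = sigma*sqrt(3*dt) = 0.467654
u = exp(dx) = 1.596245; d = 1/u = 0.626470
p_u = 0.142664, p_m = 0.666667, p_d = 0.190669
Discount per step: exp(-r*dt) = 0.986098
Stock lattice S(k, j) with j the centered position index:
  k=0: S(0,+0) = 51.1100
  k=1: S(1,-1) = 32.0189; S(1,+0) = 51.1100; S(1,+1) = 81.5841
  k=2: S(2,-2) = 20.0589; S(2,-1) = 32.0189; S(2,+0) = 51.1100; S(2,+1) = 81.5841; S(2,+2) = 130.2281
Terminal payoffs V(N, j) = max(K - S_T, 0):
  V(2,-2) = 30.091104; V(2,-1) = 18.131097; V(2,+0) = 0.000000; V(2,+1) = 0.000000; V(2,+2) = 0.000000
Backward induction: V(k, j) = exp(-r*dt) * [p_u * V(k+1, j+1) + p_m * V(k+1, j) + p_d * V(k+1, j-1)]
  V(1,-1) = exp(-r*dt) * [p_u*0.000000 + p_m*18.131097 + p_d*30.091104] = 17.577043
  V(1,+0) = exp(-r*dt) * [p_u*0.000000 + p_m*0.000000 + p_d*18.131097] = 3.408985
  V(1,+1) = exp(-r*dt) * [p_u*0.000000 + p_m*0.000000 + p_d*0.000000] = 0.000000
  V(0,+0) = exp(-r*dt) * [p_u*0.000000 + p_m*3.408985 + p_d*17.577043] = 5.545874

Answer: Price = V(0,0) = 5.5459


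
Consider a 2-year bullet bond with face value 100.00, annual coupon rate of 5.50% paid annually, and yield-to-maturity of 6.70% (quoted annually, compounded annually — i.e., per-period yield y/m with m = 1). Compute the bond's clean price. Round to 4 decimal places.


Answer: Price = 97.8213

Derivation:
Coupon per period c = face * coupon_rate / m = 5.500000
Periods per year m = 1; per-period yield y/m = 0.067000
Number of cashflows N = 2
Cashflows (t years, CF_t, discount factor 1/(1+y/m)^(m*t), PV):
  t = 1.0000: CF_t = 5.500000, DF = 0.937207, PV = 5.154639
  t = 2.0000: CF_t = 105.500000, DF = 0.878357, PV = 92.666684
Price P = sum_t PV_t = 97.821323


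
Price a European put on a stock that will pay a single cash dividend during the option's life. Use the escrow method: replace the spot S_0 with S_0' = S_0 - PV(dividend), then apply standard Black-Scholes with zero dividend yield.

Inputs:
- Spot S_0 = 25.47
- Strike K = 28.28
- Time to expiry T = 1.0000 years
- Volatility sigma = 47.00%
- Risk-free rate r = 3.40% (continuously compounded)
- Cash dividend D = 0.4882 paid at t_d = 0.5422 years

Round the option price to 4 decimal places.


Answer: Price = 6.1192

Derivation:
PV(D) = D * exp(-r * t_d) = 0.4882 * 0.98173408 = 0.47928258
S_0' = S_0 - PV(D) = 25.4700 - 0.47928258 = 24.99071742
d1 = (ln(S_0'/K) + (r + sigma^2/2)*T) / (sigma*sqrt(T)) = 0.04425449
d2 = d1 - sigma*sqrt(T) = -0.42574551
exp(-rT) = 0.96657150
N(-d1) = 0.48235077; N(-d2) = 0.66485335
P = K * exp(-rT) * N(-d2) - S_0' * N(-d1) = 28.2800 * 0.96657150 * 0.66485335 - 24.99071742 * 0.48235077 = 6.1192


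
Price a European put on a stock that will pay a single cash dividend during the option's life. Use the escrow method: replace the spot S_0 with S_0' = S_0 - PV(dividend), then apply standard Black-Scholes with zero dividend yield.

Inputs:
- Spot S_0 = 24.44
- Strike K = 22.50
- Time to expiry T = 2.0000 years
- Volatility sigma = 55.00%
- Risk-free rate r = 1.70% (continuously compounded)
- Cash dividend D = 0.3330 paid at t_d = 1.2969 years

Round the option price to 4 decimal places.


PV(D) = D * exp(-r * t_d) = 0.3330 * 0.97819397 = 0.32573859
S_0' = S_0 - PV(D) = 24.4400 - 0.32573859 = 24.11426141
d1 = (ln(S_0'/K) + (r + sigma^2/2)*T) / (sigma*sqrt(T)) = 0.52170096
d2 = d1 - sigma*sqrt(T) = -0.25611650
exp(-rT) = 0.96657150
N(-d1) = 0.30093928; N(-d2) = 0.60106956
P = K * exp(-rT) * N(-d2) - S_0' * N(-d1) = 22.5000 * 0.96657150 * 0.60106956 - 24.11426141 * 0.30093928 = 5.8150

Answer: Price = 5.8150


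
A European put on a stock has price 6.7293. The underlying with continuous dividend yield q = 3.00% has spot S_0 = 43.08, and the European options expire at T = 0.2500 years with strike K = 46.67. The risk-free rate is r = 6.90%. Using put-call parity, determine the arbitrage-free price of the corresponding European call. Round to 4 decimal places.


Answer: Call price = 3.6156

Derivation:
Put-call parity: C - P = S_0 * exp(-qT) - K * exp(-rT).
S_0 * exp(-qT) = 43.0800 * 0.99252805 = 42.75810860
K * exp(-rT) = 46.6700 * 0.98289793 = 45.87184637
C = P + S*exp(-qT) - K*exp(-rT)
C = 6.7293 + 42.75810860 - 45.87184637 = 3.6156


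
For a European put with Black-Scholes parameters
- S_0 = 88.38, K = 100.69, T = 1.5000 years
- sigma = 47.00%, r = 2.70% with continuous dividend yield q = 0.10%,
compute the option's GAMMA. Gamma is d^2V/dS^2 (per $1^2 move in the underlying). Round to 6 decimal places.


d1 = 0.1290311454; d2 = -0.4465989442
phi(d1) = 0.3956350627; exp(-qT) = 0.9985011244; exp(-rT) = 0.9603091645
Gamma = exp(-qT) * phi(d1) / (S * sigma * sqrt(T)) = 0.9985011244 * 0.3956350627 / (88.3800 * 0.4700 * 1.2247448714) = 0.007765

Answer: Gamma = 0.007765


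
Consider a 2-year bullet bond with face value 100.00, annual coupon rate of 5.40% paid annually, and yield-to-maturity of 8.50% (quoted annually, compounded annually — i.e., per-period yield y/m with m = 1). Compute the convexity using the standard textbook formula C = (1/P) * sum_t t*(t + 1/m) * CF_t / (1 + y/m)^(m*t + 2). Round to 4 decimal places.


Coupon per period c = face * coupon_rate / m = 5.400000
Periods per year m = 1; per-period yield y/m = 0.085000
Number of cashflows N = 2
Cashflows (t years, CF_t, discount factor 1/(1+y/m)^(m*t), PV):
  t = 1.0000: CF_t = 5.400000, DF = 0.921659, PV = 4.976959
  t = 2.0000: CF_t = 105.400000, DF = 0.849455, PV = 89.532587
Price P = sum_t PV_t = 94.509546
Convexity numerator sum_t t*(t + 1/m) * CF_t / (1+y/m)^(m*t + 2):
  t = 1.0000: term = 8.455407
  t = 2.0000: term = 456.323577
Convexity = (1/P) * sum = 464.778985 / 94.509546 = 4.917799

Answer: Convexity = 4.9178


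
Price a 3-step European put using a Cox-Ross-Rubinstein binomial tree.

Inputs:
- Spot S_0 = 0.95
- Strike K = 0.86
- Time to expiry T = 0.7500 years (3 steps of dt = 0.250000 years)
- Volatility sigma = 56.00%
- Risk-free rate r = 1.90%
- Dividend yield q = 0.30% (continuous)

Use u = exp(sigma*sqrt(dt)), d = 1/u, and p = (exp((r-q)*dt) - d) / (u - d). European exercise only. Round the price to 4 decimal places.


dt = T/N = 0.250000
u = exp(sigma*sqrt(dt)) = 1.323130; d = 1/u = 0.755784
p = (exp((r-q)*dt) - d) / (u - d) = 0.437518
Discount per step: exp(-r*dt) = 0.995261
Stock lattice S(k, i) with i counting down-moves:
  k=0: S(0,0) = 0.9500
  k=1: S(1,0) = 1.2570; S(1,1) = 0.7180
  k=2: S(2,0) = 1.6631; S(2,1) = 0.9500; S(2,2) = 0.5426
  k=3: S(3,0) = 2.2005; S(3,1) = 1.2570; S(3,2) = 0.7180; S(3,3) = 0.4101
Terminal payoffs V(N, i) = max(K - S_T, 0):
  V(3,0) = 0.000000; V(3,1) = 0.000000; V(3,2) = 0.142005; V(3,3) = 0.449875
Backward induction: V(k, i) = exp(-r*dt) * [p * V(k+1, i) + (1-p) * V(k+1, i+1)].
  V(2,0) = exp(-r*dt) * [p*0.000000 + (1-p)*0.000000] = 0.000000
  V(2,1) = exp(-r*dt) * [p*0.000000 + (1-p)*0.142005] = 0.079497
  V(2,2) = exp(-r*dt) * [p*0.142005 + (1-p)*0.449875] = 0.313683
  V(1,0) = exp(-r*dt) * [p*0.000000 + (1-p)*0.079497] = 0.044504
  V(1,1) = exp(-r*dt) * [p*0.079497 + (1-p)*0.313683] = 0.210221
  V(0,0) = exp(-r*dt) * [p*0.044504 + (1-p)*0.210221] = 0.137064

Answer: Price = V(0,0) = 0.1371


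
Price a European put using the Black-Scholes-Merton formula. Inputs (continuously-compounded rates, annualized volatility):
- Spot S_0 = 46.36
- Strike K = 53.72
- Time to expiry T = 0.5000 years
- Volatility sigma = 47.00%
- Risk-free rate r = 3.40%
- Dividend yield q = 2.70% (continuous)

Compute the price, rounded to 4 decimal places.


Answer: Price = 10.6345

Derivation:
d1 = (ln(S/K) + (r - q + 0.5*sigma^2) * T) / (sigma * sqrt(T)) = -0.26666457
d2 = d1 - sigma * sqrt(T) = -0.59900476
exp(-rT) = 0.98314368; exp(-qT) = 0.98659072
P = K * exp(-rT) * N(-d2) - S_0 * exp(-qT) * N(-d1)
N(-d1) = 0.60513628; N(-d2) = 0.72541514
P = 53.7200 * 0.98314368 * 0.72541514 - 46.3600 * 0.98659072 * 0.60513628 = 10.6345


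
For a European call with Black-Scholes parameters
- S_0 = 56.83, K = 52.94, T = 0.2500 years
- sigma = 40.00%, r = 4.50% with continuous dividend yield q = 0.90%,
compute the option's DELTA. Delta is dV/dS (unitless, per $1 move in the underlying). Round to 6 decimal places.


d1 = 0.4995257926; d2 = 0.2995257926
phi(d1) = 0.3521487731; exp(-qT) = 0.9977525294; exp(-rT) = 0.9888130446
N(d1) = 0.6912954895
Delta = exp(-qT) * N(d1) = 0.9977525294 * 0.6912954895 = 0.689742

Answer: Delta = 0.689742


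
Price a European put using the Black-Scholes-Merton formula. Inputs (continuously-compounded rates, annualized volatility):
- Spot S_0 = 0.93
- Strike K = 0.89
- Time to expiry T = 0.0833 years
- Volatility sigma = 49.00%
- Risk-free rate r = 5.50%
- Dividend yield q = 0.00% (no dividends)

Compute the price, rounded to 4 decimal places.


d1 = (ln(S/K) + (r - q + 0.5*sigma^2) * T) / (sigma * sqrt(T)) = 0.41397075
d2 = d1 - sigma * sqrt(T) = 0.27254823
exp(-rT) = 0.99542898; exp(-qT) = 1.00000000
P = K * exp(-rT) * N(-d2) - S_0 * exp(-qT) * N(-d1)
N(-d1) = 0.33944776; N(-d2) = 0.39260026
P = 0.8900 * 0.99542898 * 0.39260026 - 0.9300 * 1.00000000 * 0.33944776 = 0.0321

Answer: Price = 0.0321


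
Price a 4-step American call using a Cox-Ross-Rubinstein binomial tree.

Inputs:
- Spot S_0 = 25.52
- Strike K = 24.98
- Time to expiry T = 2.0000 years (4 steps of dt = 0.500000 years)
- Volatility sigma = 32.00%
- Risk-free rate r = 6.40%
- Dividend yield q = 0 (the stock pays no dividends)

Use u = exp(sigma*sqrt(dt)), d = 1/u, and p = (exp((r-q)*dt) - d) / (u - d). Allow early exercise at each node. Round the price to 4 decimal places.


dt = T/N = 0.500000
u = exp(sigma*sqrt(dt)) = 1.253919; d = 1/u = 0.797499
p = (exp((r-q)*dt) - d) / (u - d) = 0.514916
Discount per step: exp(-r*dt) = 0.968507
Stock lattice S(k, i) with i counting down-moves:
  k=0: S(0,0) = 25.5200
  k=1: S(1,0) = 32.0000; S(1,1) = 20.3522
  k=2: S(2,0) = 40.1255; S(2,1) = 25.5200; S(2,2) = 16.2309
  k=3: S(3,0) = 50.3141; S(3,1) = 32.0000; S(3,2) = 20.3522; S(3,3) = 12.9441
  k=4: S(4,0) = 63.0898; S(4,1) = 40.1255; S(4,2) = 25.5200; S(4,3) = 16.2309; S(4,4) = 10.3229
Terminal payoffs V(N, i) = max(S_T - K, 0):
  V(4,0) = 38.109802; V(4,1) = 15.145450; V(4,2) = 0.540000; V(4,3) = 0.000000; V(4,4) = 0.000000
Backward induction: V(k, i) = exp(-r*dt) * [p * V(k+1, i) + (1-p) * V(k+1, i+1)]; then take max(V_cont, immediate exercise) for American.
  V(3,0) = exp(-r*dt) * [p*38.109802 + (1-p)*15.145450] = 26.120786; exercise = 25.334081; V(3,0) = max -> 26.120786
  V(3,1) = exp(-r*dt) * [p*15.145450 + (1-p)*0.540000] = 7.806729; exercise = 7.020023; V(3,1) = max -> 7.806729
  V(3,2) = exp(-r*dt) * [p*0.540000 + (1-p)*0.000000] = 0.269298; exercise = 0.000000; V(3,2) = max -> 0.269298
  V(3,3) = exp(-r*dt) * [p*0.000000 + (1-p)*0.000000] = 0.000000; exercise = 0.000000; V(3,3) = max -> 0.000000
  V(2,0) = exp(-r*dt) * [p*26.120786 + (1-p)*7.806729] = 16.694085; exercise = 15.145450; V(2,0) = max -> 16.694085
  V(2,1) = exp(-r*dt) * [p*7.806729 + (1-p)*0.269298] = 4.019732; exercise = 0.540000; V(2,1) = max -> 4.019732
  V(2,2) = exp(-r*dt) * [p*0.269298 + (1-p)*0.000000] = 0.134299; exercise = 0.000000; V(2,2) = max -> 0.134299
  V(1,0) = exp(-r*dt) * [p*16.694085 + (1-p)*4.019732] = 10.213835; exercise = 7.020023; V(1,0) = max -> 10.213835
  V(1,1) = exp(-r*dt) * [p*4.019732 + (1-p)*0.134299] = 2.067734; exercise = 0.000000; V(1,1) = max -> 2.067734
  V(0,0) = exp(-r*dt) * [p*10.213835 + (1-p)*2.067734] = 6.065073; exercise = 0.540000; V(0,0) = max -> 6.065073

Answer: Price = V(0,0) = 6.0651


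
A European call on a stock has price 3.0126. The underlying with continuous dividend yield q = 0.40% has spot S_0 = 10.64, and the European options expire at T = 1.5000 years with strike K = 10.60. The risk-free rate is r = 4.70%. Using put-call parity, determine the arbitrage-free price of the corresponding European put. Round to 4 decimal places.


Put-call parity: C - P = S_0 * exp(-qT) - K * exp(-rT).
S_0 * exp(-qT) = 10.6400 * 0.99401796 = 10.57635114
K * exp(-rT) = 10.6000 * 0.93192774 = 9.87843404
P = C - S*exp(-qT) + K*exp(-rT)
P = 3.0126 - 10.57635114 + 9.87843404 = 2.3147

Answer: Put price = 2.3147


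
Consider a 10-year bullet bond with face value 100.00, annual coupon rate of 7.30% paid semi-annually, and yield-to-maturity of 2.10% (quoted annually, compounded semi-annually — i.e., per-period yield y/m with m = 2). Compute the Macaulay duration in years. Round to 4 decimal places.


Answer: Macaulay duration = 7.8002 years

Derivation:
Coupon per period c = face * coupon_rate / m = 3.650000
Periods per year m = 2; per-period yield y/m = 0.010500
Number of cashflows N = 20
Cashflows (t years, CF_t, discount factor 1/(1+y/m)^(m*t), PV):
  t = 0.5000: CF_t = 3.650000, DF = 0.989609, PV = 3.612073
  t = 1.0000: CF_t = 3.650000, DF = 0.979326, PV = 3.574541
  t = 1.5000: CF_t = 3.650000, DF = 0.969150, PV = 3.537398
  t = 2.0000: CF_t = 3.650000, DF = 0.959080, PV = 3.500641
  t = 2.5000: CF_t = 3.650000, DF = 0.949114, PV = 3.464266
  t = 3.0000: CF_t = 3.650000, DF = 0.939252, PV = 3.428270
  t = 3.5000: CF_t = 3.650000, DF = 0.929492, PV = 3.392647
  t = 4.0000: CF_t = 3.650000, DF = 0.919834, PV = 3.357394
  t = 4.5000: CF_t = 3.650000, DF = 0.910276, PV = 3.322508
  t = 5.0000: CF_t = 3.650000, DF = 0.900818, PV = 3.287984
  t = 5.5000: CF_t = 3.650000, DF = 0.891457, PV = 3.253819
  t = 6.0000: CF_t = 3.650000, DF = 0.882194, PV = 3.220009
  t = 6.5000: CF_t = 3.650000, DF = 0.873027, PV = 3.186550
  t = 7.0000: CF_t = 3.650000, DF = 0.863956, PV = 3.153439
  t = 7.5000: CF_t = 3.650000, DF = 0.854979, PV = 3.120672
  t = 8.0000: CF_t = 3.650000, DF = 0.846095, PV = 3.088245
  t = 8.5000: CF_t = 3.650000, DF = 0.837303, PV = 3.056156
  t = 9.0000: CF_t = 3.650000, DF = 0.828603, PV = 3.024399
  t = 9.5000: CF_t = 3.650000, DF = 0.819993, PV = 2.992973
  t = 10.0000: CF_t = 103.650000, DF = 0.811472, PV = 84.109093
Price P = sum_t PV_t = 146.683076
Macaulay numerator sum_t t * PV_t:
  t * PV_t at t = 0.5000: 1.806037
  t * PV_t at t = 1.0000: 3.574541
  t * PV_t at t = 1.5000: 5.306097
  t * PV_t at t = 2.0000: 7.001282
  t * PV_t at t = 2.5000: 8.660666
  t * PV_t at t = 3.0000: 10.284809
  t * PV_t at t = 3.5000: 11.874264
  t * PV_t at t = 4.0000: 13.429576
  t * PV_t at t = 4.5000: 14.951285
  t * PV_t at t = 5.0000: 16.439920
  t * PV_t at t = 5.5000: 17.896004
  t * PV_t at t = 6.0000: 19.320052
  t * PV_t at t = 6.5000: 20.712575
  t * PV_t at t = 7.0000: 22.074072
  t * PV_t at t = 7.5000: 23.405039
  t * PV_t at t = 8.0000: 24.705962
  t * PV_t at t = 8.5000: 25.977323
  t * PV_t at t = 9.0000: 27.219595
  t * PV_t at t = 9.5000: 28.433245
  t * PV_t at t = 10.0000: 841.090929
Macaulay duration D = (sum_t t * PV_t) / P = 1144.163270 / 146.683076 = 7.800241


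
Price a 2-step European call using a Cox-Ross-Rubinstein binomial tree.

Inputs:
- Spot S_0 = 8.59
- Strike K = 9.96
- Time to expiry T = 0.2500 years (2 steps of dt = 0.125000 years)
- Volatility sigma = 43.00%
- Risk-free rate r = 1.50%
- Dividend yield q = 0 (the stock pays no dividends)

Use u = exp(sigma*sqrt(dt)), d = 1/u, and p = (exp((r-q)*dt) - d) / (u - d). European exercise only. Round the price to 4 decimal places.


dt = T/N = 0.125000
u = exp(sigma*sqrt(dt)) = 1.164193; d = 1/u = 0.858964
p = (exp((r-q)*dt) - d) / (u - d) = 0.468215
Discount per step: exp(-r*dt) = 0.998127
Stock lattice S(k, i) with i counting down-moves:
  k=0: S(0,0) = 8.5900
  k=1: S(1,0) = 10.0004; S(1,1) = 7.3785
  k=2: S(2,0) = 11.6424; S(2,1) = 8.5900; S(2,2) = 6.3379
Terminal payoffs V(N, i) = max(S_T - K, 0):
  V(2,0) = 1.682412; V(2,1) = 0.000000; V(2,2) = 0.000000
Backward induction: V(k, i) = exp(-r*dt) * [p * V(k+1, i) + (1-p) * V(k+1, i+1)].
  V(1,0) = exp(-r*dt) * [p*1.682412 + (1-p)*0.000000] = 0.786255
  V(1,1) = exp(-r*dt) * [p*0.000000 + (1-p)*0.000000] = 0.000000
  V(0,0) = exp(-r*dt) * [p*0.786255 + (1-p)*0.000000] = 0.367446

Answer: Price = V(0,0) = 0.3674


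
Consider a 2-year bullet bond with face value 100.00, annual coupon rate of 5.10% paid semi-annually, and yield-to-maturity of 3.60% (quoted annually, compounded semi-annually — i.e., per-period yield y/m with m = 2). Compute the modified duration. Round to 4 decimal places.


Answer: Modified duration = 1.8937

Derivation:
Coupon per period c = face * coupon_rate / m = 2.550000
Periods per year m = 2; per-period yield y/m = 0.018000
Number of cashflows N = 4
Cashflows (t years, CF_t, discount factor 1/(1+y/m)^(m*t), PV):
  t = 0.5000: CF_t = 2.550000, DF = 0.982318, PV = 2.504912
  t = 1.0000: CF_t = 2.550000, DF = 0.964949, PV = 2.460620
  t = 1.5000: CF_t = 2.550000, DF = 0.947887, PV = 2.417112
  t = 2.0000: CF_t = 102.550000, DF = 0.931127, PV = 95.487067
Price P = sum_t PV_t = 102.869711
First compute Macaulay numerator sum_t t * PV_t:
  t * PV_t at t = 0.5000: 1.252456
  t * PV_t at t = 1.0000: 2.460620
  t * PV_t at t = 1.5000: 3.625669
  t * PV_t at t = 2.0000: 190.974134
Macaulay duration D = 198.312878 / 102.869711 = 1.927806
Modified duration = D / (1 + y/m) = 1.927806 / (1 + 0.018000) = 1.893719


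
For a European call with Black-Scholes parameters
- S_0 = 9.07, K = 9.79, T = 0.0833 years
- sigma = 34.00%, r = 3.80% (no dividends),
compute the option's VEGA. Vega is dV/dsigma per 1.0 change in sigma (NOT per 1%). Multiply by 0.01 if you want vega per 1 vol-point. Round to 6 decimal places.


d1 = -0.6971274070; d2 = -0.7952573209
phi(d1) = 0.3128811591; exp(-qT) = 1.0000000000; exp(-rT) = 0.9968396046
Vega = S * exp(-qT) * phi(d1) * sqrt(T) = 9.0700 * 1.0000000000 * 0.3128811591 * 0.2886173938 = 0.819048

Answer: Vega = 0.819048


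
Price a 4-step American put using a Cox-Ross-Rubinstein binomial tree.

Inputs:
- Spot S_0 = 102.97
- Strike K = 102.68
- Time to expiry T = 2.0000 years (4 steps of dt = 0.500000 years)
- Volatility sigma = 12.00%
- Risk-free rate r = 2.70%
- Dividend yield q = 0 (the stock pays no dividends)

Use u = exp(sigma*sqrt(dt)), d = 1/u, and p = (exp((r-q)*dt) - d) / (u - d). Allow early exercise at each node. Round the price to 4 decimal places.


dt = T/N = 0.500000
u = exp(sigma*sqrt(dt)) = 1.088557; d = 1/u = 0.918647
p = (exp((r-q)*dt) - d) / (u - d) = 0.558792
Discount per step: exp(-r*dt) = 0.986591
Stock lattice S(k, i) with i counting down-moves:
  k=0: S(0,0) = 102.9700
  k=1: S(1,0) = 112.0887; S(1,1) = 94.5931
  k=2: S(2,0) = 122.0149; S(2,1) = 102.9700; S(2,2) = 86.8977
  k=3: S(3,0) = 132.8202; S(3,1) = 112.0887; S(3,2) = 94.5931; S(3,3) = 79.8284
  k=4: S(4,0) = 144.5823; S(4,1) = 122.0149; S(4,2) = 102.9700; S(4,3) = 86.8977; S(4,4) = 73.3342
Terminal payoffs V(N, i) = max(K - S_T, 0):
  V(4,0) = 0.000000; V(4,1) = 0.000000; V(4,2) = 0.000000; V(4,3) = 15.782257; V(4,4) = 29.345847
Backward induction: V(k, i) = exp(-r*dt) * [p * V(k+1, i) + (1-p) * V(k+1, i+1)]; then take max(V_cont, immediate exercise) for American.
  V(3,0) = exp(-r*dt) * [p*0.000000 + (1-p)*0.000000] = 0.000000; exercise = 0.000000; V(3,0) = max -> 0.000000
  V(3,1) = exp(-r*dt) * [p*0.000000 + (1-p)*0.000000] = 0.000000; exercise = 0.000000; V(3,1) = max -> 0.000000
  V(3,2) = exp(-r*dt) * [p*0.000000 + (1-p)*15.782257] = 6.869880; exercise = 8.086868; V(3,2) = max -> 8.086868
  V(3,3) = exp(-r*dt) * [p*15.782257 + (1-p)*29.345847] = 21.474742; exercise = 22.851607; V(3,3) = max -> 22.851607
  V(2,0) = exp(-r*dt) * [p*0.000000 + (1-p)*0.000000] = 0.000000; exercise = 0.000000; V(2,0) = max -> 0.000000
  V(2,1) = exp(-r*dt) * [p*0.000000 + (1-p)*8.086868] = 3.520144; exercise = 0.000000; V(2,1) = max -> 3.520144
  V(2,2) = exp(-r*dt) * [p*8.086868 + (1-p)*22.851607] = 14.405392; exercise = 15.782257; V(2,2) = max -> 15.782257
  V(1,0) = exp(-r*dt) * [p*0.000000 + (1-p)*3.520144] = 1.532288; exercise = 0.000000; V(1,0) = max -> 1.532288
  V(1,1) = exp(-r*dt) * [p*3.520144 + (1-p)*15.782257] = 8.810533; exercise = 8.086868; V(1,1) = max -> 8.810533
  V(0,0) = exp(-r*dt) * [p*1.532288 + (1-p)*8.810533] = 4.679898; exercise = 0.000000; V(0,0) = max -> 4.679898

Answer: Price = V(0,0) = 4.6799


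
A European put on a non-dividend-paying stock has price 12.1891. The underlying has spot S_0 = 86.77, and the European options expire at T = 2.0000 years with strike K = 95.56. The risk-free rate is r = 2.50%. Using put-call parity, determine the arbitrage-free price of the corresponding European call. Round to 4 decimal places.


Answer: Call price = 8.0596

Derivation:
Put-call parity: C - P = S_0 * exp(-qT) - K * exp(-rT).
S_0 * exp(-qT) = 86.7700 * 1.00000000 = 86.77000000
K * exp(-rT) = 95.5600 * 0.95122942 = 90.89948381
C = P + S*exp(-qT) - K*exp(-rT)
C = 12.1891 + 86.77000000 - 90.89948381 = 8.0596


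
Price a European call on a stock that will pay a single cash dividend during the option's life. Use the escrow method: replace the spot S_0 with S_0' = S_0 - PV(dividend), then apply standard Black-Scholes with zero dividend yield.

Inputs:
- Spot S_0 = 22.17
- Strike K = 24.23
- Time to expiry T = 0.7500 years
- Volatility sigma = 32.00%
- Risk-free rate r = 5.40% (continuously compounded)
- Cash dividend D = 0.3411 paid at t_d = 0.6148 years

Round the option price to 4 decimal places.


Answer: Price = 1.8357

Derivation:
PV(D) = D * exp(-r * t_d) = 0.3411 * 0.96734585 = 0.32996167
S_0' = S_0 - PV(D) = 22.1700 - 0.32996167 = 21.84003833
d1 = (ln(S_0'/K) + (r + sigma^2/2)*T) / (sigma*sqrt(T)) = -0.09001839
d2 = d1 - sigma*sqrt(T) = -0.36714652
exp(-rT) = 0.96030916
N(d1) = 0.46413630; N(d2) = 0.35675486
C = S_0' * N(d1) - K * exp(-rT) * N(d2) = 21.84003833 * 0.46413630 - 24.2300 * 0.96030916 * 0.35675486 = 1.8357


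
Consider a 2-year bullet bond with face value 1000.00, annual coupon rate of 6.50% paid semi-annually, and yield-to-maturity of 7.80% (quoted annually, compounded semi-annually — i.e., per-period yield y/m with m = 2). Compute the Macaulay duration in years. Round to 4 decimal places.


Coupon per period c = face * coupon_rate / m = 32.500000
Periods per year m = 2; per-period yield y/m = 0.039000
Number of cashflows N = 4
Cashflows (t years, CF_t, discount factor 1/(1+y/m)^(m*t), PV):
  t = 0.5000: CF_t = 32.500000, DF = 0.962464, PV = 31.280077
  t = 1.0000: CF_t = 32.500000, DF = 0.926337, PV = 30.105945
  t = 1.5000: CF_t = 32.500000, DF = 0.891566, PV = 28.975886
  t = 2.0000: CF_t = 1032.500000, DF = 0.858100, PV = 885.988062
Price P = sum_t PV_t = 976.349970
Macaulay numerator sum_t t * PV_t:
  t * PV_t at t = 0.5000: 15.640038
  t * PV_t at t = 1.0000: 30.105945
  t * PV_t at t = 1.5000: 43.463828
  t * PV_t at t = 2.0000: 1771.976124
Macaulay duration D = (sum_t t * PV_t) / P = 1861.185936 / 976.349970 = 1.906269

Answer: Macaulay duration = 1.9063 years


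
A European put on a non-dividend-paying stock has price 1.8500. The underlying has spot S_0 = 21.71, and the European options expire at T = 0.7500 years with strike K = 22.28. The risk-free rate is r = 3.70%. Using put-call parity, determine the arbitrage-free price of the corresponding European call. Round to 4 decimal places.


Answer: Call price = 1.8898

Derivation:
Put-call parity: C - P = S_0 * exp(-qT) - K * exp(-rT).
S_0 * exp(-qT) = 21.7100 * 1.00000000 = 21.71000000
K * exp(-rT) = 22.2800 * 0.97263149 = 21.67022969
C = P + S*exp(-qT) - K*exp(-rT)
C = 1.8500 + 21.71000000 - 21.67022969 = 1.8898


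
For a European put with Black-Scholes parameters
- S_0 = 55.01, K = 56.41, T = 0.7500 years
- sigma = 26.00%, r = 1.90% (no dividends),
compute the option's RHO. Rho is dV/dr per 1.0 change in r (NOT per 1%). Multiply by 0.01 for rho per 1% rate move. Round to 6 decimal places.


Answer: Rho = -23.520383

Derivation:
d1 = 0.0642570382; d2 = -0.1609095668
phi(d1) = 0.3981195202; exp(-qT) = 1.0000000000; exp(-rT) = 0.9858510507
N(-d2) = 0.5639176864
Rho = -K*T*exp(-rT)*N(-d2) = -56.4100 * 0.7500 * 0.9858510507 * 0.5639176864 = -23.520383


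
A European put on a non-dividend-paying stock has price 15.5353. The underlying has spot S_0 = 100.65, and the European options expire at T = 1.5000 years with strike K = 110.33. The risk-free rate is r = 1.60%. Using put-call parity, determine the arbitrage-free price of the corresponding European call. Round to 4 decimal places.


Put-call parity: C - P = S_0 * exp(-qT) - K * exp(-rT).
S_0 * exp(-qT) = 100.6500 * 1.00000000 = 100.65000000
K * exp(-rT) = 110.3300 * 0.97628571 = 107.71360236
C = P + S*exp(-qT) - K*exp(-rT)
C = 15.5353 + 100.65000000 - 107.71360236 = 8.4717

Answer: Call price = 8.4717


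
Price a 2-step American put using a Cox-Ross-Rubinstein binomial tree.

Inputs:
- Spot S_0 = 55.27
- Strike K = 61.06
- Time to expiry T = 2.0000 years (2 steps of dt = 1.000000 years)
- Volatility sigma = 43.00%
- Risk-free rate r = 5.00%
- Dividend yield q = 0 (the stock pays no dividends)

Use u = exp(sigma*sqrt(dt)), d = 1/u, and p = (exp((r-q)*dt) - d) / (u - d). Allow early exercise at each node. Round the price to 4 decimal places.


Answer: Price = V(0,0) = 14.3862

Derivation:
dt = T/N = 1.000000
u = exp(sigma*sqrt(dt)) = 1.537258; d = 1/u = 0.650509
p = (exp((r-q)*dt) - d) / (u - d) = 0.451946
Discount per step: exp(-r*dt) = 0.951229
Stock lattice S(k, i) with i counting down-moves:
  k=0: S(0,0) = 55.2700
  k=1: S(1,0) = 84.9642; S(1,1) = 35.9536
  k=2: S(2,0) = 130.6119; S(2,1) = 55.2700; S(2,2) = 23.3882
Terminal payoffs V(N, i) = max(K - S_T, 0):
  V(2,0) = 0.000000; V(2,1) = 5.790000; V(2,2) = 37.671832
Backward induction: V(k, i) = exp(-r*dt) * [p * V(k+1, i) + (1-p) * V(k+1, i+1)]; then take max(V_cont, immediate exercise) for American.
  V(1,0) = exp(-r*dt) * [p*0.000000 + (1-p)*5.790000] = 3.018475; exercise = 0.000000; V(1,0) = max -> 3.018475
  V(1,1) = exp(-r*dt) * [p*5.790000 + (1-p)*37.671832] = 22.128431; exercise = 25.106362; V(1,1) = max -> 25.106362
  V(0,0) = exp(-r*dt) * [p*3.018475 + (1-p)*25.106362] = 14.386242; exercise = 5.790000; V(0,0) = max -> 14.386242


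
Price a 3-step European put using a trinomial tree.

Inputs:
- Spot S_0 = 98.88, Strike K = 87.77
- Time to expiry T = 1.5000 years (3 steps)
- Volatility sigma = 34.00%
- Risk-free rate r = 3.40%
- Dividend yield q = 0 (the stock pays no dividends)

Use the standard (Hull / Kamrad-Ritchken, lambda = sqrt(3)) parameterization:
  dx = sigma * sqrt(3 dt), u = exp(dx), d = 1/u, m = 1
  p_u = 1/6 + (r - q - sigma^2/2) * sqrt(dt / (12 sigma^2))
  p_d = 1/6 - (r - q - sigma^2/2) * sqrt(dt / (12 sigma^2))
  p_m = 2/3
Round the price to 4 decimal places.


Answer: Price = V(0,0) = 8.6164

Derivation:
dt = T/N = 0.500000; dx = sigma*sqrt(3*dt) = 0.416413
u = exp(dx) = 1.516512; d = 1/u = 0.659408
p_u = 0.152378, p_m = 0.666667, p_d = 0.180955
Discount per step: exp(-r*dt) = 0.983144
Stock lattice S(k, j) with j the centered position index:
  k=0: S(0,+0) = 98.8800
  k=1: S(1,-1) = 65.2022; S(1,+0) = 98.8800; S(1,+1) = 149.9528
  k=2: S(2,-2) = 42.9949; S(2,-1) = 65.2022; S(2,+0) = 98.8800; S(2,+1) = 149.9528; S(2,+2) = 227.4052
  k=3: S(3,-3) = 28.3511; S(3,-2) = 42.9949; S(3,-1) = 65.2022; S(3,+0) = 98.8800; S(3,+1) = 149.9528; S(3,+2) = 227.4052; S(3,+3) = 344.8628
Terminal payoffs V(N, j) = max(K - S_T, 0):
  V(3,-3) = 59.418860; V(3,-2) = 44.775144; V(3,-1) = 22.567766; V(3,+0) = 0.000000; V(3,+1) = 0.000000; V(3,+2) = 0.000000; V(3,+3) = 0.000000
Backward induction: V(k, j) = exp(-r*dt) * [p_u * V(k+1, j+1) + p_m * V(k+1, j) + p_d * V(k+1, j-1)]
  V(2,-2) = exp(-r*dt) * [p_u*22.567766 + p_m*44.775144 + p_d*59.418860] = 43.298717
  V(2,-1) = exp(-r*dt) * [p_u*0.000000 + p_m*22.567766 + p_d*44.775144] = 22.757298
  V(2,+0) = exp(-r*dt) * [p_u*0.000000 + p_m*0.000000 + p_d*22.567766] = 4.014921
  V(2,+1) = exp(-r*dt) * [p_u*0.000000 + p_m*0.000000 + p_d*0.000000] = 0.000000
  V(2,+2) = exp(-r*dt) * [p_u*0.000000 + p_m*0.000000 + p_d*0.000000] = 0.000000
  V(1,-1) = exp(-r*dt) * [p_u*4.014921 + p_m*22.757298 + p_d*43.298717] = 23.220332
  V(1,+0) = exp(-r*dt) * [p_u*0.000000 + p_m*4.014921 + p_d*22.757298] = 6.680136
  V(1,+1) = exp(-r*dt) * [p_u*0.000000 + p_m*0.000000 + p_d*4.014921] = 0.714275
  V(0,+0) = exp(-r*dt) * [p_u*0.714275 + p_m*6.680136 + p_d*23.220332] = 8.616377


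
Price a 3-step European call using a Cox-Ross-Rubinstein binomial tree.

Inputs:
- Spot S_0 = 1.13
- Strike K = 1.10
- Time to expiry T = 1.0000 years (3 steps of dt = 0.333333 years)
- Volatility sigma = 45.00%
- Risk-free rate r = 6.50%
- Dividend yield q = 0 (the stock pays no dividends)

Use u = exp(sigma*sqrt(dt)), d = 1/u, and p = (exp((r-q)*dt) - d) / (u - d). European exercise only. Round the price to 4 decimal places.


dt = T/N = 0.333333
u = exp(sigma*sqrt(dt)) = 1.296681; d = 1/u = 0.771200
p = (exp((r-q)*dt) - d) / (u - d) = 0.477093
Discount per step: exp(-r*dt) = 0.978566
Stock lattice S(k, i) with i counting down-moves:
  k=0: S(0,0) = 1.1300
  k=1: S(1,0) = 1.4652; S(1,1) = 0.8715
  k=2: S(2,0) = 1.9000; S(2,1) = 1.1300; S(2,2) = 0.6721
  k=3: S(3,0) = 2.4636; S(3,1) = 1.4652; S(3,2) = 0.8715; S(3,3) = 0.5183
Terminal payoffs V(N, i) = max(S_T - K, 0):
  V(3,0) = 1.363641; V(3,1) = 0.365249; V(3,2) = 0.000000; V(3,3) = 0.000000
Backward induction: V(k, i) = exp(-r*dt) * [p * V(k+1, i) + (1-p) * V(k+1, i+1)].
  V(2,0) = exp(-r*dt) * [p*1.363641 + (1-p)*0.365249] = 0.823537
  V(2,1) = exp(-r*dt) * [p*0.365249 + (1-p)*0.000000] = 0.170523
  V(2,2) = exp(-r*dt) * [p*0.000000 + (1-p)*0.000000] = 0.000000
  V(1,0) = exp(-r*dt) * [p*0.823537 + (1-p)*0.170523] = 0.471739
  V(1,1) = exp(-r*dt) * [p*0.170523 + (1-p)*0.000000] = 0.079612
  V(0,0) = exp(-r*dt) * [p*0.471739 + (1-p)*0.079612] = 0.260977

Answer: Price = V(0,0) = 0.2610
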